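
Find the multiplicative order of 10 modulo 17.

16

By Lagrange's theorem, ord_17(10) divides φ(17) = 17 − 1 = 16 = 2^4.
Divisors of 16: 1, 2, 4, 8, 16.
Compute 10^d (mod 17) for the divisors d until we hit 1:
10^1 ≡ 10
10^2 ≡ 15
10^4 ≡ 4
10^8 ≡ 16
10^16 ≡ 1
Therefore the multiplicative order of 10 modulo 17 is 16.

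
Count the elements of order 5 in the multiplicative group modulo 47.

0

φ(47) = 47 − 1 = 46 = 2 · 23.
In a cyclic group of order 46, there are φ(d) elements of order d for each divisor d of 46, and zero for non-divisors.
Since 5 ∤ 46, the count is 0.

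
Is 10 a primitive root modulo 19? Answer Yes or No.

Yes

φ(19) = 19 − 1 = 18 = 2 · 3^2.
An element g generates (Z/19Z)^× iff g^(18/q) ≢ 1 (mod 19) for each prime q ∈ {2, 3}.
10^9 ≡ 18 (mod 19)  [q = 2: ≢ 1 ✓]
10^6 ≡ 11 (mod 19)  [q = 3: ≢ 1 ✓]
All checks pass, so 10 has order 18 and is a primitive root modulo 19.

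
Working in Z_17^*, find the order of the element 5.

16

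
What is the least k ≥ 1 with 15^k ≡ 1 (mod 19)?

By Lagrange's theorem, ord_19(15) divides φ(19) = 19 − 1 = 18 = 2 · 3^2.
Divisors of 18: 1, 2, 3, 6, 9, 18.
Check 15^d mod 19 for each divisor in increasing order:
15^1 ≡ 15
15^2 ≡ 16
15^3 ≡ 12
15^6 ≡ 11
15^9 ≡ 18
15^18 ≡ 1
Therefore the multiplicative order of 15 modulo 19 is 18.

18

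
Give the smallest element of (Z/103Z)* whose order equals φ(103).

5

φ(103) = 103 − 1 = 102 = 2 · 3 · 17.
g is a primitive root iff g^(102/q) ≢ 1 (mod 103) for each prime q ∈ {2, 3, 17}.
g = 2: 2^51 ≡ 1 — hits 1, so not a primitive root.
g = 3: 3^51 ≡ 102; 3^34 ≡ 1 — hits 1, so not a primitive root.
g = 4: 4^51 ≡ 1 — hits 1, so not a primitive root.
g = 5: 5^51 ≡ 102; 5^34 ≡ 56; 5^6 ≡ 72 — none is 1, so 5 is a primitive root.
Hence the least primitive root of 103 is 5.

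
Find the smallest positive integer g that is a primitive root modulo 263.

φ(263) = 263 − 1 = 262 = 2 · 131.
Test candidates g = 2, 3, … against the prime factors q ∈ {2, 131} of φ(263): g is a generator iff g^(262/q) ≢ 1 for every such q.
g = 2: 2^131 ≡ 1 — hits 1, so not a primitive root.
g = 3: 3^131 ≡ 1 — hits 1, so not a primitive root.
g = 4: 4^131 ≡ 1 — hits 1, so not a primitive root.
g = 5: 5^131 ≡ 262; 5^2 ≡ 25 — none is 1, so 5 is a primitive root.
So 5 is the smallest generator of (Z/263Z)^×.

5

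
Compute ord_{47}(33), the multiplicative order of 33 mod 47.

The order of 33 must divide φ(47) = 47 − 1 = 46 = 2 · 23.
Divisors of 46: 1, 2, 23, 46.
Evaluate successive powers at the divisors of 46:
33^1 ≡ 33 (mod 47)
33^2 ≡ 8 (mod 47)
33^23 ≡ 46 (mod 47)
33^46 ≡ 1 (mod 47) ✓
Therefore the multiplicative order of 33 modulo 47 is 46.

46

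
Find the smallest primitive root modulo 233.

3

φ(233) = 233 − 1 = 232 = 2^3 · 29.
g is a primitive root iff g^(232/q) ≢ 1 (mod 233) for each prime q ∈ {2, 29}.
g = 2: 2^116 ≡ 1 — hits 1, so not a primitive root.
g = 3: 3^116 ≡ 232; 3^8 ≡ 37 — none is 1, so 3 is a primitive root.
Hence the least primitive root of 233 is 3.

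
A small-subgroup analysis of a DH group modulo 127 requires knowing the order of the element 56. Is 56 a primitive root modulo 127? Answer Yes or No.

Yes

φ(127) = 127 − 1 = 126 = 2 · 3^2 · 7.
It suffices to check that the order of 56 is not a proper divisor of 126: compute 56^(126/q) for q ∈ {2, 3, 7}.
56^63 ≡ 126 (mod 127)  [q = 2: ≢ 1 ✓]
56^42 ≡ 107 (mod 127)  [q = 3: ≢ 1 ✓]
56^18 ≡ 16 (mod 127)  [q = 7: ≢ 1 ✓]
None equal 1, so ord_127(56) = 126: 56 is a primitive root.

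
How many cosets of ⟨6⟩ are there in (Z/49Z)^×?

3

By Lagrange's theorem, ord_49(6) divides φ(49) = φ(7^2) = 7·(7−1) = 42 = 2 · 3 · 7.
Divisors of 42: 1, 2, 3, 6, 7, 14, 21, 42.
Test each divisor d:
6^1 ≡ 6 (mod 49)
6^2 ≡ 36 (mod 49)
6^3 ≡ 20 (mod 49)
6^6 ≡ 8 (mod 49)
6^7 ≡ 48 (mod 49)
6^14 ≡ 1 (mod 49) ✓
Thus |⟨6⟩| = ord(6) = 14.
Index = |(Z/49Z)^×| / |⟨6⟩| = 42 / 14 = 3.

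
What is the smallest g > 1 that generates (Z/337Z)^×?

10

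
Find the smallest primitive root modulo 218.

φ(218) = φ(2)·φ(109) = 1·108 = 108 = 2^2 · 3^3.
g is a primitive root iff g^(108/q) ≢ 1 (mod 218) for each prime q ∈ {2, 3}.
g = 2: gcd(2, 218) = 2 > 1, not a unit — skip.
g = 3: 3^54 ≡ 1 — hits 1, so not a primitive root.
g = 4: gcd(4, 218) = 2 > 1, not a unit — skip.
g = 5: 5^54 ≡ 1 — hits 1, so not a primitive root.
g = 6: gcd(6, 218) = 2 > 1, not a unit — skip.
g = 7: 7^54 ≡ 1 — hits 1, so not a primitive root.
g = 8: gcd(8, 218) = 2 > 1, not a unit — skip.
g = 9: 9^54 ≡ 1 — hits 1, so not a primitive root.
g = 10: gcd(10, 218) = 2 > 1, not a unit — skip.
g = 11: 11^54 ≡ 217; 11^36 ≡ 45 — none is 1, so 11 is a primitive root.
So 11 is the smallest generator of (Z/218Z)^×.

11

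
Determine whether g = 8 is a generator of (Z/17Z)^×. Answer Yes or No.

No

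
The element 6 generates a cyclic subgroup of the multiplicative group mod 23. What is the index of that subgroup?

2

The order of 6 must divide φ(23) = 23 − 1 = 22 = 2 · 11.
Divisors of 22: 1, 2, 11, 22.
Evaluate successive powers at the divisors of 22:
6^1 ≡ 6 (mod 23)
6^2 ≡ 13 (mod 23)
6^11 ≡ 1 (mod 23) ✓
So ord_23(6) = 11, hence |⟨6⟩| = 11.
Index = |(Z/23Z)^×| / |⟨6⟩| = 22 / 11 = 2.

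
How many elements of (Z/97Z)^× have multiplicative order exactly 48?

16

φ(97) = 97 − 1 = 96 = 2^5 · 3.
Since (Z/97Z)^× is cyclic of order 96, the number of elements of order d is φ(d) when d | 96 and 0 otherwise.
48 = 2^4 · 3 divides 96, and φ(48) = 16.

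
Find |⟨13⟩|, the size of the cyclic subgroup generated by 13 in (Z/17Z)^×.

4

By Lagrange's theorem, ord_17(13) divides φ(17) = 17 − 1 = 16 = 2^4.
Divisors of 16: 1, 2, 4, 8, 16.
Evaluate successive powers at the divisors of 16:
13^1 ≡ 13 (mod 17)
13^2 ≡ 16 (mod 17)
13^4 ≡ 1 (mod 17) ✓
The smallest such exponent is 4, so the order of 13 is 4.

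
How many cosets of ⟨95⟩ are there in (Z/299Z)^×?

By Lagrange's theorem, ord_299(95) divides φ(299) = φ(13·23) = (13−1)·(23−1) = 12·22 = 264 = 2^3 · 3 · 11.
Divisors of 264: 1, 2, 3, 4, 6, 8, 11, 12, 22, 24, 33, 44, 66, 88, 132, 264.
Evaluate successive powers at the divisors of 264:
95^1 ≡ 95 (mod 299)
95^2 ≡ 55 (mod 299)
95^3 ≡ 142 (mod 299)
95^4 ≡ 35 (mod 299)
95^6 ≡ 131 (mod 299)
95^8 ≡ 29 (mod 299)
95^11 ≡ 231 (mod 299)
95^12 ≡ 118 (mod 299)
95^22 ≡ 139 (mod 299)
95^24 ≡ 170 (mod 299)
95^33 ≡ 116 (mod 299)
95^44 ≡ 185 (mod 299)
95^66 ≡ 1 (mod 299) ✓
The order of 95 is 66, so the subgroup it generates has 66 elements.
Index = |(Z/299Z)^×| / |⟨95⟩| = 264 / 66 = 4.

4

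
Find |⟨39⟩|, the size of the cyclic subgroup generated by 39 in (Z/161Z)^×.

33

ord(39) | φ(161) = φ(7·23) = (7−1)·(23−1) = 6·22 = 132 = 2^2 · 3 · 11.
Divisors of 132: 1, 2, 3, 4, 6, 11, 12, 22, 33, 44, 66, 132.
Check 39^d mod 161 for each divisor in increasing order:
39^1 ≡ 39
39^2 ≡ 72
39^3 ≡ 71
39^4 ≡ 32
39^6 ≡ 50
39^11 ≡ 93
39^12 ≡ 85
39^22 ≡ 116
39^33 ≡ 1
Hence ord(39) = 33.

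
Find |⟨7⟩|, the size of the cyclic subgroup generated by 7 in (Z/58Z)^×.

7

The order of 7 must divide φ(58) = φ(2)·φ(29) = 1·28 = 28 = 2^2 · 7.
Divisors of 28: 1, 2, 4, 7, 14, 28.
Evaluate successive powers at the divisors of 28:
7^1 ≡ 7 (mod 58)
7^2 ≡ 49 (mod 58)
7^4 ≡ 23 (mod 58)
7^7 ≡ 1 (mod 58) ✓
Therefore the multiplicative order of 7 modulo 58 is 7.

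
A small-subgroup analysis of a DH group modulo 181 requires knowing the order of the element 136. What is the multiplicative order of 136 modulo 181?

By Lagrange's theorem, ord_181(136) divides φ(181) = 181 − 1 = 180 = 2^2 · 3^2 · 5.
Divisors of 180: 1, 2, 3, 4, 5, 6, 9, 10, 12, 15, 18, 20, 30, 36, 45, 60, 90, 180.
Test each divisor d:
136^1 ≡ 136
136^2 ≡ 34
136^3 ≡ 99
136^4 ≡ 70
136^5 ≡ 108
136^6 ≡ 27
136^9 ≡ 139
136^10 ≡ 80
136^12 ≡ 5
136^15 ≡ 133
136^18 ≡ 135
136^20 ≡ 65
136^30 ≡ 132
136^36 ≡ 125
136^45 ≡ 180
136^60 ≡ 48
136^90 ≡ 1
Therefore the multiplicative order of 136 modulo 181 is 90.

90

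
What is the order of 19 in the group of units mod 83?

82

ord(19) | φ(83) = 83 − 1 = 82 = 2 · 41.
Divisors of 82: 1, 2, 41, 82.
Compute 19^d (mod 83) for the divisors d until we hit 1:
19^1 ≡ 19 (mod 83)
19^2 ≡ 29 (mod 83)
19^41 ≡ 82 (mod 83)
19^82 ≡ 1 (mod 83) ✓
The smallest such exponent is 82, so the order of 19 is 82.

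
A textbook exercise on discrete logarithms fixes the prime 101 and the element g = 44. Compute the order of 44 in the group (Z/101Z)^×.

20

ord(44) | φ(101) = 101 − 1 = 100 = 2^2 · 5^2.
Divisors of 100: 1, 2, 4, 5, 10, 20, 25, 50, 100.
Test each divisor d:
44^1 ≡ 44 (mod 101)
44^2 ≡ 17 (mod 101)
44^4 ≡ 87 (mod 101)
44^5 ≡ 91 (mod 101)
44^10 ≡ 100 (mod 101)
44^20 ≡ 1 (mod 101) ✓
Hence ord(44) = 20.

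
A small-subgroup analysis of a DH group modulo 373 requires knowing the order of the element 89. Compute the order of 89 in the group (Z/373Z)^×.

The order of 89 must divide φ(373) = 373 − 1 = 372 = 2^2 · 3 · 31.
Divisors of 372: 1, 2, 3, 4, 6, 12, 31, 62, 93, 124, 186, 372.
Compute 89^d (mod 373) for the divisors d until we hit 1:
89^1 ≡ 89 (mod 373)
89^2 ≡ 88 (mod 373)
89^3 ≡ 372 (mod 373)
89^4 ≡ 284 (mod 373)
89^6 ≡ 1 (mod 373) ✓
Therefore the multiplicative order of 89 modulo 373 is 6.

6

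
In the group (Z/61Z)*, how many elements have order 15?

8

φ(61) = 61 − 1 = 60 = 2^2 · 3 · 5.
In a cyclic group of order 60, there are φ(d) elements of order d for each divisor d of 60, and zero for non-divisors.
15 = 3 · 5 divides 60, and φ(15) = 8.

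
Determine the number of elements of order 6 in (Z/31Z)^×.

2

φ(31) = 31 − 1 = 30 = 2 · 3 · 5.
In a cyclic group of order 30, there are φ(d) elements of order d for each divisor d of 30, and zero for non-divisors.
6 = 2 · 3 divides 30, and φ(6) = 2.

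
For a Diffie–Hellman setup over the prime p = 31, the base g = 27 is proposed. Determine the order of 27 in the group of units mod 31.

The order of 27 must divide φ(31) = 31 − 1 = 30 = 2 · 3 · 5.
Divisors of 30: 1, 2, 3, 5, 6, 10, 15, 30.
Compute 27^d (mod 31) for the divisors d until we hit 1:
27^1 ≡ 27 (mod 31)
27^2 ≡ 16 (mod 31)
27^3 ≡ 29 (mod 31)
27^5 ≡ 30 (mod 31)
27^6 ≡ 4 (mod 31)
27^10 ≡ 1 (mod 31) ✓
The smallest such exponent is 10, so the order of 27 is 10.

10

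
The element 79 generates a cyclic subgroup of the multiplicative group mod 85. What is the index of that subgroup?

By Lagrange's theorem, ord_85(79) divides φ(85) = φ(5·17) = (5−1)·(17−1) = 4·16 = 64 = 2^6.
Divisors of 64: 1, 2, 4, 8, 16, 32, 64.
Compute 79^d (mod 85) for the divisors d until we hit 1:
79^1 ≡ 79 (mod 85)
79^2 ≡ 36 (mod 85)
79^4 ≡ 21 (mod 85)
79^8 ≡ 16 (mod 85)
79^16 ≡ 1 (mod 85) ✓
The order of 79 is 16, so the subgroup it generates has 16 elements.
Index = |(Z/85Z)^×| / |⟨79⟩| = 64 / 16 = 4.

4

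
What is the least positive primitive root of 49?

3

φ(49) = φ(7^2) = 7·(7−1) = 42 = 2 · 3 · 7.
Test candidates g = 2, 3, … against the prime factors q ∈ {2, 3, 7} of φ(49): g is a generator iff g^(42/q) ≢ 1 for every such q.
g = 2: 2^21 ≡ 1 — hits 1, so not a primitive root.
g = 3: 3^21 ≡ 48; 3^14 ≡ 30; 3^6 ≡ 43 — none is 1, so 3 is a primitive root.
The smallest primitive root modulo 49 is 3.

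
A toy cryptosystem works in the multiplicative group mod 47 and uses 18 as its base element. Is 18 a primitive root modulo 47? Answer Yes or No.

φ(47) = 47 − 1 = 46 = 2 · 23.
Test 18^(46/q) mod 47 for each prime factor q of 46:
18^23 ≡ 1 (mod 47)  [q = 2: ≡ 1 ✗]
18^2 ≡ 42 (mod 47)  [q = 23: ≢ 1 ✓]
The check at q = 2 fails, so 18 generates a proper subgroup.

No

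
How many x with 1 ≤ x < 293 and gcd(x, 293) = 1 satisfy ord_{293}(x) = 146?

φ(293) = 293 − 1 = 292 = 2^2 · 73.
(Z/293Z)^× is cyclic (|G| = 292); a cyclic group of order m has exactly φ(d) elements of each order d | m, and none otherwise.
146 = 2 · 73 divides 292, and φ(146) = 72.

72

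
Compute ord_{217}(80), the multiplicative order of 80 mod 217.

30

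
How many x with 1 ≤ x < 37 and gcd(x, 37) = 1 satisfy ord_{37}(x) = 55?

0

φ(37) = 37 − 1 = 36 = 2^2 · 3^2.
Since (Z/37Z)^× is cyclic of order 36, the number of elements of order d is φ(d) when d | 36 and 0 otherwise.
Since 55 ∤ 36, the count is 0.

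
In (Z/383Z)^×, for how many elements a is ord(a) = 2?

φ(383) = 383 − 1 = 382 = 2 · 191.
(Z/383Z)^× is cyclic (|G| = 382); a cyclic group of order m has exactly φ(d) elements of each order d | m, and none otherwise.
2 | 382, and φ(2) = 2 − 1 = 1.

1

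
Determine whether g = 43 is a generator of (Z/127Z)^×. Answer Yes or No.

Yes

φ(127) = 127 − 1 = 126 = 2 · 3^2 · 7.
An element g generates (Z/127Z)^× iff g^(126/q) ≢ 1 (mod 127) for each prime q ∈ {2, 3, 7}.
43^63 ≡ 126 (mod 127)  [q = 2: ≢ 1 ✓]
43^42 ≡ 19 (mod 127)  [q = 3: ≢ 1 ✓]
43^18 ≡ 4 (mod 127)  [q = 7: ≢ 1 ✓]
Every test exponent gives a nontrivial residue, hence 43 generates the full group.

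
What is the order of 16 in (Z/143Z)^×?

15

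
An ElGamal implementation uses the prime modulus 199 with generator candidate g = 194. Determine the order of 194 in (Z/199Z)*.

66

The order of 194 must divide φ(199) = 199 − 1 = 198 = 2 · 3^2 · 11.
Divisors of 198: 1, 2, 3, 6, 9, 11, 18, 22, 33, 66, 99, 198.
Check 194^d mod 199 for each divisor in increasing order:
194^1 ≡ 194 (mod 199)
194^2 ≡ 25 (mod 199)
194^3 ≡ 74 (mod 199)
194^6 ≡ 103 (mod 199)
194^9 ≡ 60 (mod 199)
194^11 ≡ 107 (mod 199)
194^18 ≡ 18 (mod 199)
194^22 ≡ 106 (mod 199)
194^33 ≡ 198 (mod 199)
194^66 ≡ 1 (mod 199) ✓
The smallest such exponent is 66, so the order of 194 is 66.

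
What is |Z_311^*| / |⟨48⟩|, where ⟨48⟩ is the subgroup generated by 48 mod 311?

By Lagrange's theorem, ord_311(48) divides φ(311) = 311 − 1 = 310 = 2 · 5 · 31.
Divisors of 310: 1, 2, 5, 10, 31, 62, 155, 310.
Evaluate successive powers at the divisors of 310:
48^1 ≡ 48
48^2 ≡ 127
48^5 ≡ 113
48^10 ≡ 18
48^31 ≡ 36
48^62 ≡ 52
48^155 ≡ 1
The order of 48 is 155, so the subgroup it generates has 155 elements.
The index is φ(311) / ord(48) = 310 / 155 = 2.

2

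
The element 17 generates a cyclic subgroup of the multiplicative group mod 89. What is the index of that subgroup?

2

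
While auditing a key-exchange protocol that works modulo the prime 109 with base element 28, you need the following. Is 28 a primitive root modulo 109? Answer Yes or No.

No

φ(109) = 109 − 1 = 108 = 2^2 · 3^3.
An element g generates (Z/109Z)^× iff g^(108/q) ≢ 1 (mod 109) for each prime q ∈ {2, 3}.
28^54 ≡ 1 (mod 109)  [q = 2: ≡ 1 ✗]
28^36 ≡ 63 (mod 109)  [q = 3: ≢ 1 ✓]
Since 28^54 ≡ 1, the order of 28 divides 54 < 108, so 28 is not a primitive root.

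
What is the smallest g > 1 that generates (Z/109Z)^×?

φ(109) = 109 − 1 = 108 = 2^2 · 3^3.
Test candidates g = 2, 3, … against the prime factors q ∈ {2, 3} of φ(109): g is a generator iff g^(108/q) ≢ 1 for every such q.
g = 2: 2^54 ≡ 108; 2^36 ≡ 1 — hits 1, so not a primitive root.
g = 3: 3^54 ≡ 1 — hits 1, so not a primitive root.
g = 4: 4^54 ≡ 1 — hits 1, so not a primitive root.
g = 5: 5^54 ≡ 1 — hits 1, so not a primitive root.
g = 6: 6^54 ≡ 108; 6^36 ≡ 63 — none is 1, so 6 is a primitive root.
Hence the least primitive root of 109 is 6.

6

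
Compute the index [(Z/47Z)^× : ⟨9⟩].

The order of 9 must divide φ(47) = 47 − 1 = 46 = 2 · 23.
Divisors of 46: 1, 2, 23, 46.
Compute 9^d (mod 47) for the divisors d until we hit 1:
9^1 ≡ 9 (mod 47)
9^2 ≡ 34 (mod 47)
9^23 ≡ 1 (mod 47) ✓
Thus |⟨9⟩| = ord(9) = 23.
[(Z/47Z)^× : ⟨9⟩] = 46/23 = 2.

2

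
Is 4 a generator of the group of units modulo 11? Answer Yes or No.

No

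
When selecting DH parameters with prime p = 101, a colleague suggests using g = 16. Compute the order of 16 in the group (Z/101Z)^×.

25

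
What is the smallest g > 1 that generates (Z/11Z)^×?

2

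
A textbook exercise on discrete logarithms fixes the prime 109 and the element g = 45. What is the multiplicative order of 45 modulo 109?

By Lagrange's theorem, ord_109(45) divides φ(109) = 109 − 1 = 108 = 2^2 · 3^3.
Divisors of 108: 1, 2, 3, 4, 6, 9, 12, 18, 27, 36, 54, 108.
Test each divisor d:
45^1 ≡ 45 (mod 109)
45^2 ≡ 63 (mod 109)
45^3 ≡ 1 (mod 109) ✓
Therefore the multiplicative order of 45 modulo 109 is 3.

3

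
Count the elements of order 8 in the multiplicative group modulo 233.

φ(233) = 233 − 1 = 232 = 2^3 · 29.
Since (Z/233Z)^× is cyclic of order 232, the number of elements of order d is φ(d) when d | 232 and 0 otherwise.
8 = 2^3 divides 232, and φ(8) = 4.

4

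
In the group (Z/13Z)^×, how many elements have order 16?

φ(13) = 13 − 1 = 12 = 2^2 · 3.
Since (Z/13Z)^× is cyclic of order 12, the number of elements of order d is φ(d) when d | 12 and 0 otherwise.
Since 16 ∤ 12, the count is 0.

0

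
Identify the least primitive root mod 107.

2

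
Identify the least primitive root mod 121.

φ(121) = φ(11^2) = 11·(11−1) = 110 = 2 · 5 · 11.
g is a primitive root iff g^(110/q) ≢ 1 (mod 121) for each prime q ∈ {2, 5, 11}.
g = 2: 2^55 ≡ 120; 2^22 ≡ 81; 2^10 ≡ 56 — none is 1, so 2 is a primitive root.
So 2 is the smallest generator of (Z/121Z)^×.

2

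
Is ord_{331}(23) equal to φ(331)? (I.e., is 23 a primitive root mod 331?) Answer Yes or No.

φ(331) = 331 − 1 = 330 = 2 · 3 · 5 · 11.
Test 23^(330/q) mod 331 for each prime factor q of 330:
23^165 ≡ 330 (mod 331)  [q = 2: ≢ 1 ✓]
23^110 ≡ 299 (mod 331)  [q = 3: ≢ 1 ✓]
23^66 ≡ 1 (mod 331)  [q = 5: ≡ 1 ✗]
23^30 ≡ 120 (mod 331)  [q = 11: ≢ 1 ✓]
23^66 ≡ 1 shows ord(23) | 66, strictly less than φ(331); not a primitive root.

No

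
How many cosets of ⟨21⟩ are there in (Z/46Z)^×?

Since 21 ∈ (Z/46Z)^×, its order divides φ(46) = φ(2)·φ(23) = 1·22 = 22 = 2 · 11.
Divisors of 22: 1, 2, 11, 22.
Compute 21^d (mod 46) for the divisors d until we hit 1:
21^1 ≡ 21 (mod 46)
21^2 ≡ 27 (mod 46)
21^11 ≡ 45 (mod 46)
21^22 ≡ 1 (mod 46) ✓
So ord_46(21) = 22, hence |⟨21⟩| = 22.
Index = |(Z/46Z)^×| / |⟨21⟩| = 22 / 22 = 1.

1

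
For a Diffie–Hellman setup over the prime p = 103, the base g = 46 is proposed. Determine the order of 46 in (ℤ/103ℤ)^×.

By Lagrange's theorem, ord_103(46) divides φ(103) = 103 − 1 = 102 = 2 · 3 · 17.
Divisors of 102: 1, 2, 3, 6, 17, 34, 51, 102.
Test each divisor d:
46^1 ≡ 46 (mod 103)
46^2 ≡ 56 (mod 103)
46^3 ≡ 1 (mod 103) ✓
The smallest such exponent is 3, so the order of 46 is 3.

3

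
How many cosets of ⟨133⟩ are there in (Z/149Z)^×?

2

By Lagrange's theorem, ord_149(133) divides φ(149) = 149 − 1 = 148 = 2^2 · 37.
Divisors of 148: 1, 2, 4, 37, 74, 148.
Check 133^d mod 149 for each divisor in increasing order:
133^1 ≡ 133
133^2 ≡ 107
133^4 ≡ 125
133^37 ≡ 148
133^74 ≡ 1
Thus |⟨133⟩| = ord(133) = 74.
[(Z/149Z)^× : ⟨133⟩] = 148/74 = 2.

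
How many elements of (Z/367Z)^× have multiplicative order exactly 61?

φ(367) = 367 − 1 = 366 = 2 · 3 · 61.
(Z/367Z)^× is cyclic (|G| = 366); a cyclic group of order m has exactly φ(d) elements of each order d | m, and none otherwise.
61 | 366, and φ(61) = 61 − 1 = 60.

60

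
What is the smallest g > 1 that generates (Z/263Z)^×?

φ(263) = 263 − 1 = 262 = 2 · 131.
Test candidates g = 2, 3, … against the prime factors q ∈ {2, 131} of φ(263): g is a generator iff g^(262/q) ≢ 1 for every such q.
g = 2: 2^131 ≡ 1 — hits 1, so not a primitive root.
g = 3: 3^131 ≡ 1 — hits 1, so not a primitive root.
g = 4: 4^131 ≡ 1 — hits 1, so not a primitive root.
g = 5: 5^131 ≡ 262; 5^2 ≡ 25 — none is 1, so 5 is a primitive root.
Hence the least primitive root of 263 is 5.

5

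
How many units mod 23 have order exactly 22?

10

φ(23) = 23 − 1 = 22 = 2 · 11.
(Z/23Z)^× is cyclic (|G| = 22); a cyclic group of order m has exactly φ(d) elements of each order d | m, and none otherwise.
22 = 2 · 11 divides 22, and φ(22) = 10.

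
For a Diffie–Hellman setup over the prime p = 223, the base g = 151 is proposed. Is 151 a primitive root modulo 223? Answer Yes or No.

φ(223) = 223 − 1 = 222 = 2 · 3 · 37.
151 is a primitive root mod 223 iff 151^(φ(223)/q) ≢ 1 for every prime q | φ(223), i.e. q ∈ {2, 3, 37}.
151^111 ≡ 222 (mod 223)  [q = 2: ≢ 1 ✓]
151^74 ≡ 39 (mod 223)  [q = 3: ≢ 1 ✓]
151^6 ≡ 17 (mod 223)  [q = 37: ≢ 1 ✓]
Every test exponent gives a nontrivial residue, hence 151 generates the full group.

Yes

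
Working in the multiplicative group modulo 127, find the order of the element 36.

63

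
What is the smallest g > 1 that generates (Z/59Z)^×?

φ(59) = 59 − 1 = 58 = 2 · 29.
Test candidates g = 2, 3, … against the prime factors q ∈ {2, 29} of φ(59): g is a generator iff g^(58/q) ≢ 1 for every such q.
g = 2: 2^29 ≡ 58; 2^2 ≡ 4 — none is 1, so 2 is a primitive root.
So 2 is the smallest generator of (Z/59Z)^×.

2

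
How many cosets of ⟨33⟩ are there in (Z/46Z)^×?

1

By Lagrange's theorem, ord_46(33) divides φ(46) = φ(2)·φ(23) = 1·22 = 22 = 2 · 11.
Divisors of 22: 1, 2, 11, 22.
Compute 33^d (mod 46) for the divisors d until we hit 1:
33^1 ≡ 33
33^2 ≡ 31
33^11 ≡ 45
33^22 ≡ 1
The order of 33 is 22, so the subgroup it generates has 22 elements.
Index = |(Z/46Z)^×| / |⟨33⟩| = 22 / 22 = 1.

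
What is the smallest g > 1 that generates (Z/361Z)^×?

φ(361) = φ(19^2) = 19·(19−1) = 342 = 2 · 3^2 · 19.
Test candidates g = 2, 3, … against the prime factors q ∈ {2, 3, 19} of φ(361): g is a generator iff g^(342/q) ≢ 1 for every such q.
g = 2: 2^171 ≡ 360; 2^114 ≡ 292; 2^18 ≡ 58 — none is 1, so 2 is a primitive root.
The smallest primitive root modulo 361 is 2.

2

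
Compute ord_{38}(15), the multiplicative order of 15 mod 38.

18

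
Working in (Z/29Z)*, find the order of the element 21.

28

By Lagrange's theorem, ord_29(21) divides φ(29) = 29 − 1 = 28 = 2^2 · 7.
Divisors of 28: 1, 2, 4, 7, 14, 28.
Test each divisor d:
21^1 ≡ 21
21^2 ≡ 6
21^4 ≡ 7
21^7 ≡ 12
21^14 ≡ 28
21^28 ≡ 1
The smallest such exponent is 28, so the order of 21 is 28.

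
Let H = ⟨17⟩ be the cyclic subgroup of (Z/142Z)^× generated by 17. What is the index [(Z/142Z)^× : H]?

7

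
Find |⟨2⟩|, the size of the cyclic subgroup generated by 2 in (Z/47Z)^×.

Since 2 ∈ (Z/47Z)^×, its order divides φ(47) = 47 − 1 = 46 = 2 · 23.
Divisors of 46: 1, 2, 23, 46.
Test each divisor d:
2^1 ≡ 2 (mod 47)
2^2 ≡ 4 (mod 47)
2^23 ≡ 1 (mod 47) ✓
The smallest such exponent is 23, so the order of 2 is 23.

23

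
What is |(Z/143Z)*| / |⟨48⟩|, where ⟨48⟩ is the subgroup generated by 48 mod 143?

By Lagrange's theorem, ord_143(48) divides φ(143) = φ(11·13) = (11−1)·(13−1) = 10·12 = 120 = 2^3 · 3 · 5.
Divisors of 120: 1, 2, 3, 4, 5, 6, 8, 10, 12, 15, 20, 24, 30, 40, 60, 120.
Evaluate successive powers at the divisors of 120:
48^1 ≡ 48
48^2 ≡ 16
48^3 ≡ 53
48^4 ≡ 113
48^5 ≡ 133
48^6 ≡ 92
48^8 ≡ 42
48^10 ≡ 100
48^12 ≡ 27
48^15 ≡ 1
So ord_143(48) = 15, hence |⟨48⟩| = 15.
The index is φ(143) / ord(48) = 120 / 15 = 8.

8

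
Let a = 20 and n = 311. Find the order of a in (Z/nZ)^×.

The order of 20 must divide φ(311) = 311 − 1 = 310 = 2 · 5 · 31.
Divisors of 310: 1, 2, 5, 10, 31, 62, 155, 310.
Compute 20^d (mod 311) for the divisors d until we hit 1:
20^1 ≡ 20 (mod 311)
20^2 ≡ 89 (mod 311)
20^5 ≡ 121 (mod 311)
20^10 ≡ 24 (mod 311)
20^31 ≡ 1 (mod 311) ✓
So ord_311(20) = 31.

31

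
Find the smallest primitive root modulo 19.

2

φ(19) = 19 − 1 = 18 = 2 · 3^2.
g is a primitive root iff g^(18/q) ≢ 1 (mod 19) for each prime q ∈ {2, 3}.
g = 2: 2^9 ≡ 18; 2^6 ≡ 7 — none is 1, so 2 is a primitive root.
Hence the least primitive root of 19 is 2.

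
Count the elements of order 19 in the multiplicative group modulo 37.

0

φ(37) = 37 − 1 = 36 = 2^2 · 3^2.
Since (Z/37Z)^× is cyclic of order 36, the number of elements of order d is φ(d) when d | 36 and 0 otherwise.
Since 19 ∤ 36, the count is 0.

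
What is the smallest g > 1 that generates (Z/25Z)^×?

φ(25) = φ(5^2) = 5·(5−1) = 20 = 2^2 · 5.
g is a primitive root iff g^(20/q) ≢ 1 (mod 25) for each prime q ∈ {2, 5}.
g = 2: 2^10 ≡ 24; 2^4 ≡ 16 — none is 1, so 2 is a primitive root.
Hence the least primitive root of 25 is 2.

2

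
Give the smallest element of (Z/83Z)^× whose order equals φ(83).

2

φ(83) = 83 − 1 = 82 = 2 · 41.
Test candidates g = 2, 3, … against the prime factors q ∈ {2, 41} of φ(83): g is a generator iff g^(82/q) ≢ 1 for every such q.
g = 2: 2^41 ≡ 82; 2^2 ≡ 4 — none is 1, so 2 is a primitive root.
So 2 is the smallest generator of (Z/83Z)^×.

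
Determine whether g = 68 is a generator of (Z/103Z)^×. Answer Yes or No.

φ(103) = 103 − 1 = 102 = 2 · 3 · 17.
An element g generates (Z/103Z)^× iff g^(102/q) ≢ 1 (mod 103) for each prime q ∈ {2, 3, 17}.
68^51 ≡ 1 (mod 103)  [q = 2: ≡ 1 ✗]
68^34 ≡ 46 (mod 103)  [q = 3: ≢ 1 ✓]
68^6 ≡ 8 (mod 103)  [q = 17: ≢ 1 ✓]
68^51 ≡ 1 shows ord(68) | 51, strictly less than φ(103); not a primitive root.

No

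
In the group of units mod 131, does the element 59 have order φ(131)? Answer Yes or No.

No

φ(131) = 131 − 1 = 130 = 2 · 5 · 13.
An element g generates (Z/131Z)^× iff g^(130/q) ≢ 1 (mod 131) for each prime q ∈ {2, 5, 13}.
59^65 ≡ 1 (mod 131)  [q = 2: ≡ 1 ✗]
59^26 ≡ 58 (mod 131)  [q = 5: ≢ 1 ✓]
59^10 ≡ 84 (mod 131)  [q = 13: ≢ 1 ✓]
Since 59^65 ≡ 1, the order of 59 divides 65 < 130, so 59 is not a primitive root.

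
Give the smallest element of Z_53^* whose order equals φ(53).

φ(53) = 53 − 1 = 52 = 2^2 · 13.
Test candidates g = 2, 3, … against the prime factors q ∈ {2, 13} of φ(53): g is a generator iff g^(52/q) ≢ 1 for every such q.
g = 2: 2^26 ≡ 52; 2^4 ≡ 16 — none is 1, so 2 is a primitive root.
Hence the least primitive root of 53 is 2.

2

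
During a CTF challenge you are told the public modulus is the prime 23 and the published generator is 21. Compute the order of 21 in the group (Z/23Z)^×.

22

ord(21) | φ(23) = 23 − 1 = 22 = 2 · 11.
Divisors of 22: 1, 2, 11, 22.
Check 21^d mod 23 for each divisor in increasing order:
21^1 ≡ 21 (mod 23)
21^2 ≡ 4 (mod 23)
21^11 ≡ 22 (mod 23)
21^22 ≡ 1 (mod 23) ✓
So ord_23(21) = 22.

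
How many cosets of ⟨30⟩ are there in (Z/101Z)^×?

The order of 30 must divide φ(101) = 101 − 1 = 100 = 2^2 · 5^2.
Divisors of 100: 1, 2, 4, 5, 10, 20, 25, 50, 100.
Compute 30^d (mod 101) for the divisors d until we hit 1:
30^1 ≡ 30
30^2 ≡ 92
30^4 ≡ 81
30^5 ≡ 6
30^10 ≡ 36
30^20 ≡ 84
30^25 ≡ 100
30^50 ≡ 1
Thus |⟨30⟩| = ord(30) = 50.
The index is φ(101) / ord(30) = 100 / 50 = 2.

2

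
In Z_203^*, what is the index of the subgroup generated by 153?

Since 153 ∈ (Z/203Z)^×, its order divides φ(203) = φ(7·29) = (7−1)·(29−1) = 6·28 = 168 = 2^3 · 3 · 7.
Divisors of 168: 1, 2, 3, 4, 6, 7, 8, 12, 14, 21, 24, 28, 42, 56, 84, 168.
Compute 153^d (mod 203) for the divisors d until we hit 1:
153^1 ≡ 153 (mod 203)
153^2 ≡ 64 (mod 203)
153^3 ≡ 48 (mod 203)
153^4 ≡ 36 (mod 203)
153^6 ≡ 71 (mod 203)
153^7 ≡ 104 (mod 203)
153^8 ≡ 78 (mod 203)
153^12 ≡ 169 (mod 203)
153^14 ≡ 57 (mod 203)
153^21 ≡ 41 (mod 203)
153^24 ≡ 141 (mod 203)
153^28 ≡ 1 (mod 203) ✓
So ord_203(153) = 28, hence |⟨153⟩| = 28.
The index is φ(203) / ord(153) = 168 / 28 = 6.

6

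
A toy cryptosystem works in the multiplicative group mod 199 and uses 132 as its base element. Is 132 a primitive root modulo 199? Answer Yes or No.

φ(199) = 199 − 1 = 198 = 2 · 3^2 · 11.
It suffices to check that the order of 132 is not a proper divisor of 198: compute 132^(198/q) for q ∈ {2, 3, 11}.
132^99 ≡ 1 (mod 199)  [q = 2: ≡ 1 ✗]
132^66 ≡ 1 (mod 199)  [q = 3: ≡ 1 ✗]
132^18 ≡ 18 (mod 199)  [q = 11: ≢ 1 ✓]
132^99 ≡ 1 shows ord(132) | 99, strictly less than φ(199); not a primitive root.

No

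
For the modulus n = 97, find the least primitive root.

5

φ(97) = 97 − 1 = 96 = 2^5 · 3.
Test candidates g = 2, 3, … against the prime factors q ∈ {2, 3} of φ(97): g is a generator iff g^(96/q) ≢ 1 for every such q.
g = 2: 2^48 ≡ 1 — hits 1, so not a primitive root.
g = 3: 3^48 ≡ 1 — hits 1, so not a primitive root.
g = 4: 4^48 ≡ 1 — hits 1, so not a primitive root.
g = 5: 5^48 ≡ 96; 5^32 ≡ 35 — none is 1, so 5 is a primitive root.
So 5 is the smallest generator of (Z/97Z)^×.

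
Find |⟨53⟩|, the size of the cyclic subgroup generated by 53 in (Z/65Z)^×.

4

ord(53) | φ(65) = φ(5·13) = (5−1)·(13−1) = 4·12 = 48 = 2^4 · 3.
Divisors of 48: 1, 2, 3, 4, 6, 8, 12, 16, 24, 48.
Test each divisor d:
53^1 ≡ 53 (mod 65)
53^2 ≡ 14 (mod 65)
53^3 ≡ 27 (mod 65)
53^4 ≡ 1 (mod 65) ✓
Therefore the multiplicative order of 53 modulo 65 is 4.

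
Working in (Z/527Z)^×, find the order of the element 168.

120

ord(168) | φ(527) = φ(17·31) = (17−1)·(31−1) = 16·30 = 480 = 2^5 · 3 · 5.
Divisors of 480: 1, 2, 3, 4, 5, 6, 8, 10, 12, 15, 16, 20, 24, 30, 32, 40, 48, 60, 80, 96, 120, 160, 240, 480.
Check 168^d mod 527 for each divisor in increasing order:
168^1 ≡ 168 (mod 527)
168^2 ≡ 293 (mod 527)
168^3 ≡ 213 (mod 527)
168^4 ≡ 475 (mod 527)
168^5 ≡ 223 (mod 527)
168^6 ≡ 47 (mod 527)
168^8 ≡ 69 (mod 527)
168^10 ≡ 191 (mod 527)
168^12 ≡ 101 (mod 527)
168^15 ≡ 433 (mod 527)
168^16 ≡ 18 (mod 527)
168^20 ≡ 118 (mod 527)
168^24 ≡ 188 (mod 527)
168^30 ≡ 404 (mod 527)
168^32 ≡ 324 (mod 527)
168^40 ≡ 222 (mod 527)
168^48 ≡ 35 (mod 527)
168^60 ≡ 373 (mod 527)
168^80 ≡ 273 (mod 527)
168^96 ≡ 171 (mod 527)
168^120 ≡ 1 (mod 527) ✓
So ord_527(168) = 120.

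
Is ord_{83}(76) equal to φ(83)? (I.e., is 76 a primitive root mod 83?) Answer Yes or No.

Yes

φ(83) = 83 − 1 = 82 = 2 · 41.
76 is a primitive root mod 83 iff 76^(φ(83)/q) ≢ 1 for every prime q | φ(83), i.e. q ∈ {2, 41}.
76^41 ≡ 82 (mod 83)  [q = 2: ≢ 1 ✓]
76^2 ≡ 49 (mod 83)  [q = 41: ≢ 1 ✓]
Every test exponent gives a nontrivial residue, hence 76 generates the full group.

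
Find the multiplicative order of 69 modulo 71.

ord(69) | φ(71) = 71 − 1 = 70 = 2 · 5 · 7.
Divisors of 70: 1, 2, 5, 7, 10, 14, 35, 70.
Test each divisor d:
69^1 ≡ 69
69^2 ≡ 4
69^5 ≡ 39
69^7 ≡ 14
69^10 ≡ 30
69^14 ≡ 54
69^35 ≡ 70
69^70 ≡ 1
The smallest such exponent is 70, so the order of 69 is 70.

70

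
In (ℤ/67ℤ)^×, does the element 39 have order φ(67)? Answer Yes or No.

No

φ(67) = 67 − 1 = 66 = 2 · 3 · 11.
It suffices to check that the order of 39 is not a proper divisor of 66: compute 39^(66/q) for q ∈ {2, 3, 11}.
39^33 ≡ 1 (mod 67)  [q = 2: ≡ 1 ✗]
39^22 ≡ 37 (mod 67)  [q = 3: ≢ 1 ✓]
39^6 ≡ 40 (mod 67)  [q = 11: ≢ 1 ✓]
The check at q = 2 fails, so 39 generates a proper subgroup.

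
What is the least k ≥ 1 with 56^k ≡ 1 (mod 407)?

36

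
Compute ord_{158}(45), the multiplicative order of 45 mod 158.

39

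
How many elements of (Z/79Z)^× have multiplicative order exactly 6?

2

φ(79) = 79 − 1 = 78 = 2 · 3 · 13.
(Z/79Z)^× is cyclic (|G| = 78); a cyclic group of order m has exactly φ(d) elements of each order d | m, and none otherwise.
6 = 2 · 3 divides 78, and φ(6) = 2.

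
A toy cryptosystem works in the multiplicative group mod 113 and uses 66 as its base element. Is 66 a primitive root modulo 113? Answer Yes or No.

Yes

φ(113) = 113 − 1 = 112 = 2^4 · 7.
It suffices to check that the order of 66 is not a proper divisor of 112: compute 66^(112/q) for q ∈ {2, 7}.
66^56 ≡ 112 (mod 113)  [q = 2: ≢ 1 ✓]
66^16 ≡ 16 (mod 113)  [q = 7: ≢ 1 ✓]
All checks pass, so 66 has order 112 and is a primitive root modulo 113.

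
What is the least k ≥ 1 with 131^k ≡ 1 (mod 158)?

13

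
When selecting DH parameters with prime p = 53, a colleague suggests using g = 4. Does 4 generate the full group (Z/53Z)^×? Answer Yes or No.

No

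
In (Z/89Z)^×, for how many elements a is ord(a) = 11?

φ(89) = 89 − 1 = 88 = 2^3 · 11.
In a cyclic group of order 88, there are φ(d) elements of order d for each divisor d of 88, and zero for non-divisors.
11 | 88, and φ(11) = 11 − 1 = 10.

10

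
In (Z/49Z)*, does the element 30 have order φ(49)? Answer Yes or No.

φ(49) = φ(7^2) = 7·(7−1) = 42 = 2 · 3 · 7.
Test 30^(42/q) mod 49 for each prime factor q of 42:
30^21 ≡ 1 (mod 49)  [q = 2: ≡ 1 ✗]
30^14 ≡ 18 (mod 49)  [q = 3: ≢ 1 ✓]
30^6 ≡ 1 (mod 49)  [q = 7: ≡ 1 ✗]
The check at q = 2 fails, so 30 generates a proper subgroup.

No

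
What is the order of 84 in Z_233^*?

232

The order of 84 must divide φ(233) = 233 − 1 = 232 = 2^3 · 29.
Divisors of 232: 1, 2, 4, 8, 29, 58, 116, 232.
Evaluate successive powers at the divisors of 232:
84^1 ≡ 84
84^2 ≡ 66
84^4 ≡ 162
84^8 ≡ 148
84^29 ≡ 97
84^58 ≡ 89
84^116 ≡ 232
84^232 ≡ 1
Hence ord(84) = 232.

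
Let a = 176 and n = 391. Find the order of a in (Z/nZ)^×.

176

ord(176) | φ(391) = φ(17·23) = (17−1)·(23−1) = 16·22 = 352 = 2^5 · 11.
Divisors of 352: 1, 2, 4, 8, 11, 16, 22, 32, 44, 88, 176, 352.
Evaluate successive powers at the divisors of 352:
176^1 ≡ 176 (mod 391)
176^2 ≡ 87 (mod 391)
176^4 ≡ 140 (mod 391)
176^8 ≡ 50 (mod 391)
176^11 ≡ 22 (mod 391)
176^16 ≡ 154 (mod 391)
176^22 ≡ 93 (mod 391)
176^32 ≡ 256 (mod 391)
176^44 ≡ 47 (mod 391)
176^88 ≡ 254 (mod 391)
176^176 ≡ 1 (mod 391) ✓
Hence ord(176) = 176.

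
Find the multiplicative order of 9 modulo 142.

35

The order of 9 must divide φ(142) = φ(2)·φ(71) = 1·70 = 70 = 2 · 5 · 7.
Divisors of 70: 1, 2, 5, 7, 10, 14, 35, 70.
Test each divisor d:
9^1 ≡ 9 (mod 142)
9^2 ≡ 81 (mod 142)
9^5 ≡ 119 (mod 142)
9^7 ≡ 125 (mod 142)
9^10 ≡ 103 (mod 142)
9^14 ≡ 5 (mod 142)
9^35 ≡ 1 (mod 142) ✓
So ord_142(9) = 35.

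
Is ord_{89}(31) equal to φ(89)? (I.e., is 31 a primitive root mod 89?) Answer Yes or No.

Yes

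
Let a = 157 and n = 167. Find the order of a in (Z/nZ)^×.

By Lagrange's theorem, ord_167(157) divides φ(167) = 167 − 1 = 166 = 2 · 83.
Divisors of 166: 1, 2, 83, 166.
Evaluate successive powers at the divisors of 166:
157^1 ≡ 157
157^2 ≡ 100
157^83 ≡ 1
The smallest such exponent is 83, so the order of 157 is 83.

83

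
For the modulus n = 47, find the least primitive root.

φ(47) = 47 − 1 = 46 = 2 · 23.
Test candidates g = 2, 3, … against the prime factors q ∈ {2, 23} of φ(47): g is a generator iff g^(46/q) ≢ 1 for every such q.
g = 2: 2^23 ≡ 1 — hits 1, so not a primitive root.
g = 3: 3^23 ≡ 1 — hits 1, so not a primitive root.
g = 4: 4^23 ≡ 1 — hits 1, so not a primitive root.
g = 5: 5^23 ≡ 46; 5^2 ≡ 25 — none is 1, so 5 is a primitive root.
So 5 is the smallest generator of (Z/47Z)^×.

5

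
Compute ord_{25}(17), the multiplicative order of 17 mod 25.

The order of 17 must divide φ(25) = φ(5^2) = 5·(5−1) = 20 = 2^2 · 5.
Divisors of 20: 1, 2, 4, 5, 10, 20.
Check 17^d mod 25 for each divisor in increasing order:
17^1 ≡ 17 (mod 25)
17^2 ≡ 14 (mod 25)
17^4 ≡ 21 (mod 25)
17^5 ≡ 7 (mod 25)
17^10 ≡ 24 (mod 25)
17^20 ≡ 1 (mod 25) ✓
The smallest such exponent is 20, so the order of 17 is 20.

20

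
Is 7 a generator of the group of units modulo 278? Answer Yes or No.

No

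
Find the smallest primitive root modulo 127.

φ(127) = 127 − 1 = 126 = 2 · 3^2 · 7.
Test candidates g = 2, 3, … against the prime factors q ∈ {2, 3, 7} of φ(127): g is a generator iff g^(126/q) ≢ 1 for every such q.
g = 2: 2^63 ≡ 1 — hits 1, so not a primitive root.
g = 3: 3^63 ≡ 126; 3^42 ≡ 107; 3^18 ≡ 4 — none is 1, so 3 is a primitive root.
Hence the least primitive root of 127 is 3.

3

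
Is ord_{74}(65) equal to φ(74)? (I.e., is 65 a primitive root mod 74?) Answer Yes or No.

No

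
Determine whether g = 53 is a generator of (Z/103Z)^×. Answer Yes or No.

Yes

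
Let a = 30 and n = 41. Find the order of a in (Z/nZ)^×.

40

The order of 30 must divide φ(41) = 41 − 1 = 40 = 2^3 · 5.
Divisors of 40: 1, 2, 4, 5, 8, 10, 20, 40.
Check 30^d mod 41 for each divisor in increasing order:
30^1 ≡ 30 (mod 41)
30^2 ≡ 39 (mod 41)
30^4 ≡ 4 (mod 41)
30^5 ≡ 38 (mod 41)
30^8 ≡ 16 (mod 41)
30^10 ≡ 9 (mod 41)
30^20 ≡ 40 (mod 41)
30^40 ≡ 1 (mod 41) ✓
The smallest such exponent is 40, so the order of 30 is 40.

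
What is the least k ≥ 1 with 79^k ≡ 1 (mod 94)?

23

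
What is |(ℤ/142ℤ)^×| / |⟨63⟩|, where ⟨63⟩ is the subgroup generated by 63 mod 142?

1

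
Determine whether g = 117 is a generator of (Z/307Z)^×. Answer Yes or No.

Yes

φ(307) = 307 − 1 = 306 = 2 · 3^2 · 17.
117 is a primitive root mod 307 iff 117^(φ(307)/q) ≢ 1 for every prime q | φ(307), i.e. q ∈ {2, 3, 17}.
117^153 ≡ 306 (mod 307)  [q = 2: ≢ 1 ✓]
117^102 ≡ 289 (mod 307)  [q = 3: ≢ 1 ✓]
117^18 ≡ 299 (mod 307)  [q = 17: ≢ 1 ✓]
None equal 1, so ord_307(117) = 306: 117 is a primitive root.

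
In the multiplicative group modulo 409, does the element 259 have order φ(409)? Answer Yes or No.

φ(409) = 409 − 1 = 408 = 2^3 · 3 · 17.
259 is a primitive root mod 409 iff 259^(φ(409)/q) ≢ 1 for every prime q | φ(409), i.e. q ∈ {2, 3, 17}.
259^204 ≡ 1 (mod 409)  [q = 2: ≡ 1 ✗]
259^136 ≡ 1 (mod 409)  [q = 3: ≡ 1 ✗]
259^24 ≡ 345 (mod 409)  [q = 17: ≢ 1 ✓]
259^204 ≡ 1 shows ord(259) | 204, strictly less than φ(409); not a primitive root.

No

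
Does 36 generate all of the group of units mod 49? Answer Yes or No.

No

φ(49) = φ(7^2) = 7·(7−1) = 42 = 2 · 3 · 7.
It suffices to check that the order of 36 is not a proper divisor of 42: compute 36^(42/q) for q ∈ {2, 3, 7}.
36^21 ≡ 1 (mod 49)  [q = 2: ≡ 1 ✗]
36^14 ≡ 1 (mod 49)  [q = 3: ≡ 1 ✗]
36^6 ≡ 15 (mod 49)  [q = 7: ≢ 1 ✓]
The check at q = 2 fails, so 36 generates a proper subgroup.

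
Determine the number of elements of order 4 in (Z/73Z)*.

2

φ(73) = 73 − 1 = 72 = 2^3 · 3^2.
(Z/73Z)^× is cyclic (|G| = 72); a cyclic group of order m has exactly φ(d) elements of each order d | m, and none otherwise.
4 = 2^2 divides 72, and φ(4) = 2.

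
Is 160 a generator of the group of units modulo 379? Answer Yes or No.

φ(379) = 379 − 1 = 378 = 2 · 3^3 · 7.
An element g generates (Z/379Z)^× iff g^(378/q) ≢ 1 (mod 379) for each prime q ∈ {2, 3, 7}.
160^189 ≡ 378 (mod 379)  [q = 2: ≢ 1 ✓]
160^126 ≡ 51 (mod 379)  [q = 3: ≢ 1 ✓]
160^54 ≡ 86 (mod 379)  [q = 7: ≢ 1 ✓]
None equal 1, so ord_379(160) = 378: 160 is a primitive root.

Yes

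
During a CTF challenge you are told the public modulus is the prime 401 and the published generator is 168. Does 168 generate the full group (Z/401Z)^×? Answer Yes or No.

Yes

φ(401) = 401 − 1 = 400 = 2^4 · 5^2.
168 is a primitive root mod 401 iff 168^(φ(401)/q) ≢ 1 for every prime q | φ(401), i.e. q ∈ {2, 5}.
168^200 ≡ 400 (mod 401)  [q = 2: ≢ 1 ✓]
168^80 ≡ 72 (mod 401)  [q = 5: ≢ 1 ✓]
Every test exponent gives a nontrivial residue, hence 168 generates the full group.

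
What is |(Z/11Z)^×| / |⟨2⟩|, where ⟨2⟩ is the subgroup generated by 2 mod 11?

ord(2) | φ(11) = 11 − 1 = 10 = 2 · 5.
Divisors of 10: 1, 2, 5, 10.
Check 2^d mod 11 for each divisor in increasing order:
2^1 ≡ 2 (mod 11)
2^2 ≡ 4 (mod 11)
2^5 ≡ 10 (mod 11)
2^10 ≡ 1 (mod 11) ✓
So ord_11(2) = 10, hence |⟨2⟩| = 10.
[(Z/11Z)^× : ⟨2⟩] = 10/10 = 1.

1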